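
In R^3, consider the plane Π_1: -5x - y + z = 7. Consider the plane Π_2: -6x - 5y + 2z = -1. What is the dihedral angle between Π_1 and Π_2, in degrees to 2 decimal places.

27.97

cos θ = |n₁·n₂| / (|n₁||n₂|) = |37| / (√27 · √65).
θ = arccos(0.88321) ≈ 27.97°.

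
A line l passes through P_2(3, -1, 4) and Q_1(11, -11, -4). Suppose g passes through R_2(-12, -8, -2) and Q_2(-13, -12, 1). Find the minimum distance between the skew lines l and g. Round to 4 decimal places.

16.8981

A direction vector for l is Q_1 − P_2 = (8, -10, -8).
A direction vector for g is Q_2 − R_2 = (-1, -4, 3).
Common perpendicular direction n = (8, -10, -8) × (-1, -4, 3) = (-62, -16, -42).
With w = (-12, -8, -2) − (3, -1, 4) = (-15, -7, -6), w · n = 1294.
Distance = |w · n| / |n| = |1294| / √5864 ≈ 16.8981.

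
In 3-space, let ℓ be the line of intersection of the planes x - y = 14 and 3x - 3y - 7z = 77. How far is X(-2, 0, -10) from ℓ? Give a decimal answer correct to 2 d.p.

Direction of ℓ: (1, -1, 0) × (3, -3, -7) = (7, 7, 0).
A point on ℓ: solving the two plane equations with x = 7 gives (7, -7, -5).
Taking (7, -7, -5) on ℓ with direction v = (7, 7, 0): w = X − (7, -7, -5) = (-9, 7, -5), and w × v = (35, -35, -112).
Distance = |w × v| / |v| = √14994 / √98 ≈ 12.37.

12.37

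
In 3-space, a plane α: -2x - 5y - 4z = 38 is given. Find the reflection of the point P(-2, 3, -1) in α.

(-6, -7, -9)

λ = (n·P − d)/|n|² = (-7 − 38)/45 = -1.
Reflection = P − 2λn = (-2, 3, -1) − (-2)·(-2, -5, -4) = (-6, -7, -9).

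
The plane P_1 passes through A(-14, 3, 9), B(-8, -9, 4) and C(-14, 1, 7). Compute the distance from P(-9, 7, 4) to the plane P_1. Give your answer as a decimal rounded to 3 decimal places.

AB = (6, -12, -5), AC = (0, -2, -2); a normal to P_1 is AB × AC = (14, 12, -12).
Using A: P_1 has equation 14x + 12y - 12z = -268.
n·P − d = (14)·(-9) + (12)·(7) + (-12)·(4) − (-268) = 178; |n| = √484.
Distance = |178| / √484 = 178/√484 ≈ 8.091.

8.091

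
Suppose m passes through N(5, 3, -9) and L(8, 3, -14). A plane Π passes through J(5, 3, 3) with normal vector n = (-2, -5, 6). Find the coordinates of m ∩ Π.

A direction vector for m is L − N = (3, 0, -5).
Π: n·r = n·J gives -2x - 5y + 6z = -7.
Substitute r = (5, 3, -9) + t(3, 0, -5) into the plane: -79 + (-36)t = -7, so t = -2.
Intersection: (5, 3, -9) + (-2)·(3, 0, -5) = (-1, 3, 1).

(-1, 3, 1)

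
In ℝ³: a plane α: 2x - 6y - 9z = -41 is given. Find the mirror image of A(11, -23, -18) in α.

(-1, 13, 36)

λ = (n·A − d)/|n|² = (322 − (-41))/121 = 3.
Reflection = A − 2λn = (11, -23, -18) − 6·(2, -6, -9) = (-1, 13, 36).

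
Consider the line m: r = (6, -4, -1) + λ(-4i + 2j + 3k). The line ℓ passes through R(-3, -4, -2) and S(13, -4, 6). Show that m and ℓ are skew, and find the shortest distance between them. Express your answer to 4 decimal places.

1.2780

A direction vector for ℓ is S − R = (16, 0, 8).
Common perpendicular direction n = (-4, 2, 3) × (16, 0, 8) = (16, 80, -32).
With w = (-3, -4, -2) − (6, -4, -1) = (-9, 0, -1), w · n = -112.
Since n ≠ 0 the lines are not parallel, and w · n = -112 ≠ 0 so they do not intersect; hence they are skew.
Distance = |w · n| / |n| = |-112| / √7680 ≈ 1.2780.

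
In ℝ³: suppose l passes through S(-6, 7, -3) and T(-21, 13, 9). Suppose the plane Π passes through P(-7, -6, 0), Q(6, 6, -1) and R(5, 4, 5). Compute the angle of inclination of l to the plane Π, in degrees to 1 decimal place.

52.7

A direction vector for l is T − S = (-15, 6, 12).
PQ = (13, 12, -1), PR = (12, 10, 5); a normal to Π is PQ × PR = (70, -77, -14).
Using P: Π has equation 70x - 77y - 14z = -28.
sin θ = |n·v| / (|n||v|) = |-1680| / (√11025 · √405) = 0.79505.
θ ≈ 52.7°.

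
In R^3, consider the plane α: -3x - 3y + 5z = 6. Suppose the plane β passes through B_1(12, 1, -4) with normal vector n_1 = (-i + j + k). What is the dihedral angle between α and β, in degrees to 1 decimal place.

63.9

β: n_1·r = n_1·B_1 gives -x + y + z = -15.
cos θ = |n₁·n₂| / (|n₁||n₂|) = |5| / (√43 · √3).
θ = arccos(0.44023) ≈ 63.9°.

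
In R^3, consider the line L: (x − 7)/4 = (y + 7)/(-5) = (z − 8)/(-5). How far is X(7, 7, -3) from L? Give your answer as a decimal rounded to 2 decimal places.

17.71

L has direction (4, -5, -5) through (7, -7, 8).
Taking (7, -7, 8) on L with direction v = (4, -5, -5): w = X − (7, -7, 8) = (0, 14, -11), and w × v = (-125, -44, -56).
Distance = |w × v| / |v| = √20697 / √66 ≈ 17.71.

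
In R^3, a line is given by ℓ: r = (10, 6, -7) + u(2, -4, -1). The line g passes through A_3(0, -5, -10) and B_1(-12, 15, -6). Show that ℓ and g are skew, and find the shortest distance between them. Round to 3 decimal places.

6.124

A direction vector for g is B_1 − A_3 = (-12, 20, 4).
Common perpendicular direction n = (2, -4, -1) × (-12, 20, 4) = (4, 4, -8).
With w = (0, -5, -10) − (10, 6, -7) = (-10, -11, -3), w · n = -60.
Since n ≠ 0 the lines are not parallel, and w · n = -60 ≠ 0 so they do not intersect; hence they are skew.
Distance = |w · n| / |n| = |-60| / √96 ≈ 6.124.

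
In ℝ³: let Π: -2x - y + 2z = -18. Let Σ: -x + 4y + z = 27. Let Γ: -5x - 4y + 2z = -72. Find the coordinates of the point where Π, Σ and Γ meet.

(10, 8, 5)

Solving the 3×3 linear system -2x - y + 2z = -18, -x + 4y + z = 27, -5x - 4y + 2z = -72 (e.g. by elimination or Cramer's rule, determinant = 27) gives (10, 8, 5).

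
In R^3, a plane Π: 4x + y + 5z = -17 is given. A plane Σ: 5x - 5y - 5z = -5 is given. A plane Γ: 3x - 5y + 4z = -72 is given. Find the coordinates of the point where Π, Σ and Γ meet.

Solving the 3×3 linear system 4x + y + 5z = -17, 5x - 5y - 5z = -5, 3x - 5y + 4z = -72 (e.g. by elimination or Cramer's rule, determinant = -265) gives (2, 10, -7).

(2, 10, -7)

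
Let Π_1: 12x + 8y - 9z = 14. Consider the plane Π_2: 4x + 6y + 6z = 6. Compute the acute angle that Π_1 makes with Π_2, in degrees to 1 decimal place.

74.7

cos θ = |n₁·n₂| / (|n₁||n₂|) = |42| / (√289 · √88).
θ = arccos(0.26337) ≈ 74.7°.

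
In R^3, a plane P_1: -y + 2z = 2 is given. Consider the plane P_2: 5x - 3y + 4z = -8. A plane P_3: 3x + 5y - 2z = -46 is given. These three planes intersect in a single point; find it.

Solving the 3×3 linear system -y + 2z = 2, 5x - 3y + 4z = -8, 3x + 5y - 2z = -46 (e.g. by elimination or Cramer's rule, determinant = 46) gives (-4, -8, -3).

(-4, -8, -3)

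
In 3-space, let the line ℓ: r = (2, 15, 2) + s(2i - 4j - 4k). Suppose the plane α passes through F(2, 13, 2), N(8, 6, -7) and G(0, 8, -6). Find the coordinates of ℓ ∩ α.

(6, 7, -6)

FN = (6, -7, -9), FG = (-2, -5, -8); a normal to α is FN × FG = (11, 66, -44).
Using F: α has equation 11x + 66y - 44z = 792.
Substitute r = (2, 15, 2) + t(2, -4, -4) into the plane: 924 + (-66)t = 792, so t = 2.
Intersection: (2, 15, 2) + 2·(2, -4, -4) = (6, 7, -6).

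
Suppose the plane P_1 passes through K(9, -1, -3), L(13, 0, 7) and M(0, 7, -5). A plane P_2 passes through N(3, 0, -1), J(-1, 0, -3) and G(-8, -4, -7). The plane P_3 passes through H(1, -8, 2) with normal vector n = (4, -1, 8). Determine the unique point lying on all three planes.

(6, 4, 1)

KL = (4, 1, 10), KM = (-9, 8, -2); a normal to P_1 is KL × KM = (-82, -82, 41).
Using K: P_1 has equation -82x - 82y + 41z = -779.
NJ = (-4, 0, -2), NG = (-11, -4, -6); a normal to P_2 is NJ × NG = (-8, -2, 16).
Using N: P_2 has equation -8x - 2y + 16z = -40.
P_3: n·r = n·H gives 4x - y + 8z = 28.
Solving the 3×3 linear system -82x - 82y + 41z = -779, -8x - 2y + 16z = -40, 4x - y + 8z = 28 (e.g. by elimination or Cramer's rule, determinant = -9840) gives (6, 4, 1).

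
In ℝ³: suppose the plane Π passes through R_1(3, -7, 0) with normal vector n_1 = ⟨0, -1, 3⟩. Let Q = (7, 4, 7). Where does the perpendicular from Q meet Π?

Π: n_1·r = n_1·R_1 gives -y + 3z = 7.
Foot = Q − λn with λ = (n·Q − d)/|n|² = (17 − 7)/10 = 1.
Foot = (7, 4, 7) − 1·(0, -1, 3) = (7, 5, 4).

(7, 5, 4)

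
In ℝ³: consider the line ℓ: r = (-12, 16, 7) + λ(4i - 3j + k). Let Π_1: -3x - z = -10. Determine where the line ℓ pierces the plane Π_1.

Substitute r = (-12, 16, 7) + t(4, -3, 1) into the plane: 29 + (-13)t = -10, so t = 3.
Intersection: (-12, 16, 7) + 3·(4, -3, 1) = (0, 7, 10).

(0, 7, 10)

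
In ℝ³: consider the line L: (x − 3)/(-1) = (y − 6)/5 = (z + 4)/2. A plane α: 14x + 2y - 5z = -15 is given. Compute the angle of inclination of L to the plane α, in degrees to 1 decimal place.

L has direction (-1, 5, 2) through (3, 6, -4).
sin θ = |n·v| / (|n||v|) = |-14| / (√225 · √30) = 0.17040.
θ ≈ 9.8°.

9.8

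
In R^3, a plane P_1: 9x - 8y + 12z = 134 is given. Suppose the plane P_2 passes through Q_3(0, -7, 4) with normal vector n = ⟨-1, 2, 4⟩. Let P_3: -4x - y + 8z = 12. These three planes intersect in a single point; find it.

P_2: n·r = n·Q_3 gives -x + 2y + 4z = 2.
Solving the 3×3 linear system 9x - 8y + 12z = 134, -x + 2y + 4z = 2, -4x - y + 8z = 12 (e.g. by elimination or Cramer's rule, determinant = 352) gives (6, -4, 4).

(6, -4, 4)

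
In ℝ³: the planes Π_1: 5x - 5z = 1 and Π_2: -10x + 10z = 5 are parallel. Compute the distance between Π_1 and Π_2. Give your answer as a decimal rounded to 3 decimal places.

0.495

Rescale Π_2 by 1/(-2): 5x - 5z = -5/2. Then distance = |1 − (-5/2)| / √50 ≈ 0.495.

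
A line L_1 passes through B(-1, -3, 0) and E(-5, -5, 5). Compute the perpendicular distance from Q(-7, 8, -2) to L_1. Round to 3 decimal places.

A direction vector for L_1 is E − B = (-4, -2, 5).
Taking (-1, -3, 0) on L_1 with direction v = (-4, -2, 5): w = Q − (-1, -3, 0) = (-6, 11, -2), and w × v = (51, 38, 56).
Distance = |w × v| / |v| = √7181 / √45 ≈ 12.632.

12.632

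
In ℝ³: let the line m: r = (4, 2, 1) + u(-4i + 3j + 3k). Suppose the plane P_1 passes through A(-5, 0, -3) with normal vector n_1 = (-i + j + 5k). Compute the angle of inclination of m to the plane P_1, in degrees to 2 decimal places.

46.56

P_1: n_1·r = n_1·A gives -x + y + 5z = -10.
sin θ = |n·v| / (|n||v|) = |22| / (√27 · √34) = 0.72611.
θ ≈ 46.56°.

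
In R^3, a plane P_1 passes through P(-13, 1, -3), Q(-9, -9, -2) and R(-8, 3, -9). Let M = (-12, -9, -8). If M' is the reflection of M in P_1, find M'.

(-4, -5, 0)

PQ = (4, -10, 1), PR = (5, 2, -6); a normal to P_1 is PQ × PR = (58, 29, 58).
Using P: P_1 has equation 58x + 29y + 58z = -899.
λ = (n·M − d)/|n|² = (-1421 − (-899))/7569 = -2/29.
Reflection = M − 2λn = (-12, -9, -8) − (-4/29)·(58, 29, 58) = (-4, -5, 0).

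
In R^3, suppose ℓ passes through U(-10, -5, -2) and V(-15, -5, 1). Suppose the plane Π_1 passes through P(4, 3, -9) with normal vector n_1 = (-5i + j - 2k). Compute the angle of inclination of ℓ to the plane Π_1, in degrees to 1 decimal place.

A direction vector for ℓ is V − U = (-5, 0, 3).
Π_1: n_1·r = n_1·P gives -5x + y - 2z = 1.
sin θ = |n·v| / (|n||v|) = |19| / (√30 · √34) = 0.59491.
θ ≈ 36.5°.

36.5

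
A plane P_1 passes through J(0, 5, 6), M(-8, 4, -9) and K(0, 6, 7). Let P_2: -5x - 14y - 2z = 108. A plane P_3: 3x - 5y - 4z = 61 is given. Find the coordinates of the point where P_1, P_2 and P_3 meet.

(4, -9, -1)

JM = (-8, -1, -15), JK = (0, 1, 1); a normal to P_1 is JM × JK = (14, 8, -8).
Using J: P_1 has equation 14x + 8y - 8z = -8.
Solving the 3×3 linear system 14x + 8y - 8z = -8, -5x - 14y - 2z = 108, 3x - 5y - 4z = 61 (e.g. by elimination or Cramer's rule, determinant = -100) gives (4, -9, -1).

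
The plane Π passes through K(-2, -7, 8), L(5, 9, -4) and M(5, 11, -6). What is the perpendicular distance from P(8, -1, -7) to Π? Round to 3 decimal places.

KL = (7, 16, -12), KM = (7, 18, -14); a normal to Π is KL × KM = (-8, 14, 14).
Using K: Π has equation -8x + 14y + 14z = 30.
n·P − d = (-8)·(8) + (14)·(-1) + (14)·(-7) − 30 = -206; |n| = √456.
Distance = |-206| / √456 = 206/√456 ≈ 9.647.

9.647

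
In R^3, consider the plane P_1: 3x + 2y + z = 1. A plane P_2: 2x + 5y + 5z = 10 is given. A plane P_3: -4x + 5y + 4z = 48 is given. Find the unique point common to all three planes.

(-5, 12, -8)

Solving the 3×3 linear system 3x + 2y + z = 1, 2x + 5y + 5z = 10, -4x + 5y + 4z = 48 (e.g. by elimination or Cramer's rule, determinant = -41) gives (-5, 12, -8).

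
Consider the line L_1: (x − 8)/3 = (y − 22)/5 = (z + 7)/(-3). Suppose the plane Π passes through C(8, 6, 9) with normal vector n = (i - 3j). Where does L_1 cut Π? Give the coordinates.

(-4, 2, 5)

L_1 has direction (3, 5, -3) through (8, 22, -7).
Π: n·r = n·C gives x - 3y = -10.
Substitute r = (8, 22, -7) + t(3, 5, -3) into the plane: -58 + (-12)t = -10, so t = -4.
Intersection: (8, 22, -7) + (-4)·(3, 5, -3) = (-4, 2, 5).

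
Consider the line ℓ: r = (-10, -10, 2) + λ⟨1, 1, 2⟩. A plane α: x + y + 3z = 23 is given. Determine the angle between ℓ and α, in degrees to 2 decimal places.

79.98

sin θ = |n·v| / (|n||v|) = |8| / (√11 · √6) = 0.98473.
θ ≈ 79.98°.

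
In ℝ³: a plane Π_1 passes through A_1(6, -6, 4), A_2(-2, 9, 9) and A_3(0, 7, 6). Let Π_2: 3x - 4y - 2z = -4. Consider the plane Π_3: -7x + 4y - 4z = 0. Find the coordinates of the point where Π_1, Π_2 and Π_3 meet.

(4, 5, -2)

A_1A_2 = (-8, 15, 5), A_1A_3 = (-6, 13, 2); a normal to Π_1 is A_1A_2 × A_1A_3 = (-35, -14, -14).
Using A_1: Π_1 has equation -35x - 14y - 14z = -182.
Solving the 3×3 linear system -35x - 14y - 14z = -182, 3x - 4y - 2z = -4, -7x + 4y - 4z = 0 (e.g. by elimination or Cramer's rule, determinant = -980) gives (4, 5, -2).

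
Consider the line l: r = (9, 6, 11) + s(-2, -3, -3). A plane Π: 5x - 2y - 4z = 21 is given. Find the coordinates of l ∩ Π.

(1, -6, -1)

Substitute r = (9, 6, 11) + t(-2, -3, -3) into the plane: -11 + 8t = 21, so t = 4.
Intersection: (9, 6, 11) + 4·(-2, -3, -3) = (1, -6, -1).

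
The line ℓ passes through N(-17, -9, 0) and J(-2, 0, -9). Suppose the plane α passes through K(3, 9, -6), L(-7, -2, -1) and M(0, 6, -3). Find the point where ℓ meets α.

(-7, -3, -6)

A direction vector for ℓ is J − N = (15, 9, -9).
KL = (-10, -11, 5), KM = (-3, -3, 3); a normal to α is KL × KM = (-18, 15, -3).
Using K: α has equation -18x + 15y - 3z = 99.
Substitute r = (-17, -9, 0) + t(15, 9, -9) into the plane: 171 + (-108)t = 99, so t = 2/3.
Intersection: (-17, -9, 0) + (2/3)·(15, 9, -9) = (-7, -3, -6).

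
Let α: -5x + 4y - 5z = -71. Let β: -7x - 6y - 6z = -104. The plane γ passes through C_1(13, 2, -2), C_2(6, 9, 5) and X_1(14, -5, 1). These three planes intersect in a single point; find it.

(8, 1, 7)

C_1C_2 = (-7, 7, 7), C_1X_1 = (1, -7, 3); a normal to γ is C_1C_2 × C_1X_1 = (70, 28, 42).
Using C_1: γ has equation 70x + 28y + 42z = 882.
Solving the 3×3 linear system -5x + 4y - 5z = -71, -7x - 6y - 6z = -104, 70x + 28y + 42z = 882 (e.g. by elimination or Cramer's rule, determinant = -1204) gives (8, 1, 7).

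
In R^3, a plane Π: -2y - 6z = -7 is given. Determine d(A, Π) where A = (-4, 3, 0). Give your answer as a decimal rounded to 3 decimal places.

n·A − d = (0)·(-4) + (-2)·(3) + (-6)·(0) − (-7) = 1; |n| = √40.
Distance = |1| / √40 = 1/√40 ≈ 0.158.

0.158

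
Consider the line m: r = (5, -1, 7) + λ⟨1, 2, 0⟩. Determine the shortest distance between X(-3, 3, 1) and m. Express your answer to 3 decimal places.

10.770

Taking (5, -1, 7) on m with direction v = (1, 2, 0): w = X − (5, -1, 7) = (-8, 4, -6), and w × v = (12, -6, -20).
Distance = |w × v| / |v| = √580 / √5 ≈ 10.770.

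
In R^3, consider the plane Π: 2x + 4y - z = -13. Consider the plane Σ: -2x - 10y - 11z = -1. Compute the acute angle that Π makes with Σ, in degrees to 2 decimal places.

61.31

cos θ = |n₁·n₂| / (|n₁||n₂|) = |-33| / (√21 · √225).
θ = arccos(0.48008) ≈ 61.31°.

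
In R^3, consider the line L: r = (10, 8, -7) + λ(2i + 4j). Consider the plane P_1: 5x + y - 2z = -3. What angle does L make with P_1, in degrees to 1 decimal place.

34.9

sin θ = |n·v| / (|n||v|) = |14| / (√30 · √20) = 0.57155.
θ ≈ 34.9°.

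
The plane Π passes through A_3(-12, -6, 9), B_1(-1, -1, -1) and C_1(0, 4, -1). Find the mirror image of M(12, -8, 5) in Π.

(-8, -4, -15)

A_3B_1 = (11, 5, -10), A_3C_1 = (12, 10, -10); a normal to Π is A_3B_1 × A_3C_1 = (50, -10, 50).
Using A_3: Π has equation 50x - 10y + 50z = -90.
λ = (n·M − d)/|n|² = (930 − (-90))/5100 = 1/5.
Reflection = M − 2λn = (12, -8, 5) − (2/5)·(50, -10, 50) = (-8, -4, -15).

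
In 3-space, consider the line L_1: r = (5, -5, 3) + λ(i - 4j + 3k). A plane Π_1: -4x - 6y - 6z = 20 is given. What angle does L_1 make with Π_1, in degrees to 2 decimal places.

2.40

sin θ = |n·v| / (|n||v|) = |2| / (√88 · √26) = 0.04181.
θ ≈ 2.40°.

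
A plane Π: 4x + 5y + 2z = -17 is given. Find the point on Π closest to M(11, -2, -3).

(7, -7, -5)

Foot = M − λn with λ = (n·M − d)/|n|² = (28 − (-17))/45 = 1.
Foot = (11, -2, -3) − 1·(4, 5, 2) = (7, -7, -5).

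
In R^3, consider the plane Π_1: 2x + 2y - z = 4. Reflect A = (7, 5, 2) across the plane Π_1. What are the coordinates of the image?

λ = (n·A − d)/|n|² = (22 − 4)/9 = 2.
Reflection = A − 2λn = (7, 5, 2) − 4·(2, 2, -1) = (-1, -3, 6).

(-1, -3, 6)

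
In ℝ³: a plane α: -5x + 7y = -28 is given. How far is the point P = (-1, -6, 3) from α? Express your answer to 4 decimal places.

n·P − d = (-5)·(-1) + (7)·(-6) + (0)·(3) − (-28) = -9; |n| = √74.
Distance = |-9| / √74 = 9/√74 ≈ 1.0462.

1.0462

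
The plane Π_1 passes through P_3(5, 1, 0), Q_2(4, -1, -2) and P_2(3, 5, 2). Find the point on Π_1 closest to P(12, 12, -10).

P_3Q_2 = (-1, -2, -2), P_3P_2 = (-2, 4, 2); a normal to Π_1 is P_3Q_2 × P_3P_2 = (4, 6, -8).
Using P_3: Π_1 has equation 4x + 6y - 8z = 26.
Foot = P − λn with λ = (n·P − d)/|n|² = (200 − 26)/116 = 3/2.
Foot = (12, 12, -10) − (3/2)·(4, 6, -8) = (6, 3, 2).

(6, 3, 2)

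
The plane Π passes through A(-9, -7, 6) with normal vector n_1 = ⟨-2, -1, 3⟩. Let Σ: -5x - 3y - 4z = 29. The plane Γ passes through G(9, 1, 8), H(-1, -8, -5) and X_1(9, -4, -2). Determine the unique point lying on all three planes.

(-9, -4, 7)

Π: n_1·r = n_1·A gives -2x - y + 3z = 43.
GH = (-10, -9, -13), GX_1 = (0, -5, -10); a normal to Γ is GH × GX_1 = (25, -100, 50).
Using G: Γ has equation 25x - 100y + 50z = 525.
Solving the 3×3 linear system -2x - y + 3z = 43, -5x - 3y - 4z = 29, 25x - 100y + 50z = 525 (e.g. by elimination or Cramer's rule, determinant = 2675) gives (-9, -4, 7).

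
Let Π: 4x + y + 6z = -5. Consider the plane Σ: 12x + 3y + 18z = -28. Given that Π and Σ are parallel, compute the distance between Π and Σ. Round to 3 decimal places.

0.595

Rescale Σ by 1/3: 4x + y + 6z = -28/3. Then distance = |-5 − (-28/3)| / √53 ≈ 0.595.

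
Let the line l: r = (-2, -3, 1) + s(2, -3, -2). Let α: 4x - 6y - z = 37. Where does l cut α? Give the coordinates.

Substitute r = (-2, -3, 1) + t(2, -3, -2) into the plane: 9 + 28t = 37, so t = 1.
Intersection: (-2, -3, 1) + 1·(2, -3, -2) = (0, -6, -1).

(0, -6, -1)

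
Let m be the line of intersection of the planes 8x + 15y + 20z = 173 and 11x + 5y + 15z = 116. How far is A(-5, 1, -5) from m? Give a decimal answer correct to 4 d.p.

Direction of m: (8, 15, 20) × (11, 5, 15) = (125, 100, -125).
A point on m: solving the two plane equations with x = 1 gives (1, 3, 6).
Taking (1, 3, 6) on m with direction v = (125, 100, -125): w = A − (1, 3, 6) = (-6, -2, -11), and w × v = (1350, -2125, -350).
Distance = |w × v| / |v| = √6460625 / √41250 ≈ 12.5148.

12.5148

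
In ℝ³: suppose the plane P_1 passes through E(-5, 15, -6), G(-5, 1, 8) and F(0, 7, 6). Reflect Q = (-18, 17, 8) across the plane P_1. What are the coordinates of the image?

(-2, -3, -12)

EG = (0, -14, 14), EF = (5, -8, 12); a normal to P_1 is EG × EF = (-56, 70, 70).
Using E: P_1 has equation -56x + 70y + 70z = 910.
λ = (n·Q − d)/|n|² = (2758 − 910)/12936 = 1/7.
Reflection = Q − 2λn = (-18, 17, 8) − (2/7)·(-56, 70, 70) = (-2, -3, -12).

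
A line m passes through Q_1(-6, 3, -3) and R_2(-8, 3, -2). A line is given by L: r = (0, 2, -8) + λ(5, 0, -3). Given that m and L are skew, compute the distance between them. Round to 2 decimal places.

1.00

A direction vector for m is R_2 − Q_1 = (-2, 0, 1).
Common perpendicular direction n = (-2, 0, 1) × (5, 0, -3) = (0, -1, 0).
With w = (0, 2, -8) − (-6, 3, -3) = (6, -1, -5), w · n = 1.
Distance = |w · n| / |n| = |1| / √1 ≈ 1.00.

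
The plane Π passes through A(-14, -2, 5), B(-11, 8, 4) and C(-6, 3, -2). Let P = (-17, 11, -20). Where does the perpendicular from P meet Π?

(-2, 8, -5)

AB = (3, 10, -1), AC = (8, 5, -7); a normal to Π is AB × AC = (-65, 13, -65).
Using A: Π has equation -65x + 13y - 65z = 559.
Foot = P − λn with λ = (n·P − d)/|n|² = (2548 − 559)/8619 = 3/13.
Foot = (-17, 11, -20) − (3/13)·(-65, 13, -65) = (-2, 8, -5).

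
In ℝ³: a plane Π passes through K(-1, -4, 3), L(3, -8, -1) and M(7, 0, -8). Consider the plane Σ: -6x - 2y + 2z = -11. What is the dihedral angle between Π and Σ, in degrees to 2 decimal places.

56.06

KL = (4, -4, -4), KM = (8, 4, -11); a normal to Π is KL × KM = (60, 12, 48).
Using K: Π has equation 60x + 12y + 48z = 36.
cos θ = |n₁·n₂| / (|n₁||n₂|) = |-288| / (√6048 · √44).
θ = arccos(0.55829) ≈ 56.06°.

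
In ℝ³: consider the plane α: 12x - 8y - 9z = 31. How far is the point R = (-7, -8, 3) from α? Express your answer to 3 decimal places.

n·R − d = (12)·(-7) + (-8)·(-8) + (-9)·(3) − 31 = -78; |n| = √289.
Distance = |-78| / √289 = 78/√289 ≈ 4.588.

4.588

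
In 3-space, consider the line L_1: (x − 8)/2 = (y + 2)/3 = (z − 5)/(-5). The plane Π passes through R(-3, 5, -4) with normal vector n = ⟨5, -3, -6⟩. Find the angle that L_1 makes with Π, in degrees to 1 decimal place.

36.9

L_1 has direction (2, 3, -5) through (8, -2, 5).
Π: n·r = n·R gives 5x - 3y - 6z = -6.
sin θ = |n·v| / (|n||v|) = |31| / (√70 · √38) = 0.60106.
θ ≈ 36.9°.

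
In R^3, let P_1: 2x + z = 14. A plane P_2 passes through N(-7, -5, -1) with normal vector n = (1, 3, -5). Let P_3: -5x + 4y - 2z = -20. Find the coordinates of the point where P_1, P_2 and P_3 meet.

P_2: n·r = n·N gives x + 3y - 5z = -17.
Solving the 3×3 linear system 2x + z = 14, x + 3y - 5z = -17, -5x + 4y - 2z = -20 (e.g. by elimination or Cramer's rule, determinant = 47) gives (4, 3, 6).

(4, 3, 6)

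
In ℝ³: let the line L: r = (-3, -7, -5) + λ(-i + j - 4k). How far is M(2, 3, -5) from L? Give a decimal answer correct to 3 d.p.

Taking (-3, -7, -5) on L with direction v = (-1, 1, -4): w = M − (-3, -7, -5) = (5, 10, 0), and w × v = (-40, 20, 15).
Distance = |w × v| / |v| = √2225 / √18 ≈ 11.118.

11.118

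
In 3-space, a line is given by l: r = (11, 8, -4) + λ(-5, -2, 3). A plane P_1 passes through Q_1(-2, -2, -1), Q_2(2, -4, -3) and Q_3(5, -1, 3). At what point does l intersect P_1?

Q_1Q_2 = (4, -2, -2), Q_1Q_3 = (7, 1, 4); a normal to P_1 is Q_1Q_2 × Q_1Q_3 = (-6, -30, 18).
Using Q_1: P_1 has equation -6x - 30y + 18z = 54.
Substitute r = (11, 8, -4) + t(-5, -2, 3) into the plane: -378 + 144t = 54, so t = 3.
Intersection: (11, 8, -4) + 3·(-5, -2, 3) = (-4, 2, 5).

(-4, 2, 5)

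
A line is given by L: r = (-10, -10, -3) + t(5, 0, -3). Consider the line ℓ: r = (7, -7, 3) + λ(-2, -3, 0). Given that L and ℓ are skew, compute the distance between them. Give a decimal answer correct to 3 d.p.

Common perpendicular direction n = (5, 0, -3) × (-2, -3, 0) = (-9, 6, -15).
With w = (7, -7, 3) − (-10, -10, -3) = (17, 3, 6), w · n = -225.
Distance = |w · n| / |n| = |-225| / √342 ≈ 12.167.

12.167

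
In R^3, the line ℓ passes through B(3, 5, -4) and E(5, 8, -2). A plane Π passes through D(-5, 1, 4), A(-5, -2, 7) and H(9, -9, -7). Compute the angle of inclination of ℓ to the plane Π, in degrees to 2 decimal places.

70.25

A direction vector for ℓ is E − B = (2, 3, 2).
DA = (0, -3, 3), DH = (14, -10, -11); a normal to Π is DA × DH = (63, 42, 42).
Using D: Π has equation 63x + 42y + 42z = -105.
sin θ = |n·v| / (|n||v|) = |336| / (√7497 · √17) = 0.94118.
θ ≈ 70.25°.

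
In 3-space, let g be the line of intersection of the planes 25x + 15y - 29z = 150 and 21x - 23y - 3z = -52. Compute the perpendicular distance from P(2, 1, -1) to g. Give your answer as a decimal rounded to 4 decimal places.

Direction of g: (25, 15, -29) × (21, -23, -3) = (-712, -534, -890).
A point on g: solving the two plane equations with x = -1 gives (-1, 2, -5).
Taking (-1, 2, -5) on g with direction v = (-712, -534, -890): w = P − (-1, 2, -5) = (3, -1, 4), and w × v = (3026, -178, -2314).
Distance = |w × v| / |v| = √14542956 / √1584200 ≈ 3.0299.

3.0299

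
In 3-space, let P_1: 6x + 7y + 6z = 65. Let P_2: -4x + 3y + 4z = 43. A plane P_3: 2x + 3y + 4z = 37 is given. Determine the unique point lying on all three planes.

(-1, 5, 6)

Solving the 3×3 linear system 6x + 7y + 6z = 65, -4x + 3y + 4z = 43, 2x + 3y + 4z = 37 (e.g. by elimination or Cramer's rule, determinant = 60) gives (-1, 5, 6).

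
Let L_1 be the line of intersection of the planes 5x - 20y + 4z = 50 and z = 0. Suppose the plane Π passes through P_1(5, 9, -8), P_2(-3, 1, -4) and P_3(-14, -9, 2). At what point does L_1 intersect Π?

Direction of L_1: (5, -20, 4) × (0, 0, 1) = (-20, -5, 0).
A point on L_1: solving the two plane equations with x = -14 gives (-14, -6, 0).
P_1P_2 = (-8, -8, 4), P_1P_3 = (-19, -18, 10); a normal to Π is P_1P_2 × P_1P_3 = (-8, 4, -8).
Using P_1: Π has equation -8x + 4y - 8z = 60.
Substitute r = (-14, -6, 0) + t(-20, -5, 0) into the plane: 88 + 140t = 60, so t = -1/5.
Intersection: (-14, -6, 0) + (-1/5)·(-20, -5, 0) = (-10, -5, 0).

(-10, -5, 0)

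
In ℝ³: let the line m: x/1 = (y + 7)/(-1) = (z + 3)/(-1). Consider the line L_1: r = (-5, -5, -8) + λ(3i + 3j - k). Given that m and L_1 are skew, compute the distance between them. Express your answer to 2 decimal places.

7.22

m has direction (1, -1, -1) through (0, -7, -3).
Common perpendicular direction n = (1, -1, -1) × (3, 3, -1) = (4, -2, 6).
With w = (-5, -5, -8) − (0, -7, -3) = (-5, 2, -5), w · n = -54.
Distance = |w · n| / |n| = |-54| / √56 ≈ 7.22.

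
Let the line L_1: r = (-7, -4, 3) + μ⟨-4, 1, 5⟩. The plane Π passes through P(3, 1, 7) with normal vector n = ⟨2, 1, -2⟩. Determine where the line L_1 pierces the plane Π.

(-3, -5, -2)

Π: n·r = n·P gives 2x + y - 2z = -7.
Substitute r = (-7, -4, 3) + t(-4, 1, 5) into the plane: -24 + (-17)t = -7, so t = -1.
Intersection: (-7, -4, 3) + (-1)·(-4, 1, 5) = (-3, -5, -2).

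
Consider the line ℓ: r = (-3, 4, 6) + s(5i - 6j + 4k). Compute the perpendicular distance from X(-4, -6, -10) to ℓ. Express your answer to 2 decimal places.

Taking (-3, 4, 6) on ℓ with direction v = (5, -6, 4): w = X − (-3, 4, 6) = (-1, -10, -16), and w × v = (-136, -76, 56).
Distance = |w × v| / |v| = √27408 / √77 ≈ 18.87.

18.87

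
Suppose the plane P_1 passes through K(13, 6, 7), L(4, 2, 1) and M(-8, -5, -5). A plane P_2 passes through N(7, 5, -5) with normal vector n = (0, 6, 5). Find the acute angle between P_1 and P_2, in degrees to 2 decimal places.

37.53

KL = (-9, -4, -6), KM = (-21, -11, -12); a normal to P_1 is KL × KM = (-18, 18, 15).
Using K: P_1 has equation -18x + 18y + 15z = -21.
P_2: n·r = n·N gives 6y + 5z = 5.
cos θ = |n₁·n₂| / (|n₁||n₂|) = |183| / (√873 · √61).
θ = arccos(0.79301) ≈ 37.53°.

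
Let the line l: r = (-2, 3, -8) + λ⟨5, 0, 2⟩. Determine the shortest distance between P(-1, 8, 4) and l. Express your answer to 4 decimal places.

11.8743

Taking (-2, 3, -8) on l with direction v = (5, 0, 2): w = P − (-2, 3, -8) = (1, 5, 12), and w × v = (10, 58, -25).
Distance = |w × v| / |v| = √4089 / √29 ≈ 11.8743.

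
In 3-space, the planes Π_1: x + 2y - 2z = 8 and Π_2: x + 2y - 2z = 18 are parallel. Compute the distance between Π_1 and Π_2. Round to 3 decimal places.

Same normal n = (1, 2, -2) with |n| = √9; distance = |8 − 18| / |n| = 10/√9 ≈ 3.333.

3.333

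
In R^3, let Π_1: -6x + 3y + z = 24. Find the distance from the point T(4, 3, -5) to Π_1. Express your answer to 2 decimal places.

6.49

n·T − d = (-6)·(4) + (3)·(3) + (1)·(-5) − 24 = -44; |n| = √46.
Distance = |-44| / √46 = 44/√46 ≈ 6.49.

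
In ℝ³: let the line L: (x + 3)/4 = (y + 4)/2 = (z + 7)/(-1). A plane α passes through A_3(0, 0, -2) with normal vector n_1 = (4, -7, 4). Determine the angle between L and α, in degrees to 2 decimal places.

2.78

L has direction (4, 2, -1) through (-3, -4, -7).
α: n_1·r = n_1·A_3 gives 4x - 7y + 4z = -8.
sin θ = |n·v| / (|n||v|) = |-2| / (√81 · √21) = 0.04849.
θ ≈ 2.78°.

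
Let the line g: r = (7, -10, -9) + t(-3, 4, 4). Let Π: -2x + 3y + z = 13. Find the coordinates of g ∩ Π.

(-2, 2, 3)

Substitute r = (7, -10, -9) + t(-3, 4, 4) into the plane: -53 + 22t = 13, so t = 3.
Intersection: (7, -10, -9) + 3·(-3, 4, 4) = (-2, 2, 3).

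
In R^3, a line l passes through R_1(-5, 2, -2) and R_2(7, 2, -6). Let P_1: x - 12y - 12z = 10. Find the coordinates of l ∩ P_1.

A direction vector for l is R_2 − R_1 = (12, 0, -4).
Substitute r = (-5, 2, -2) + t(12, 0, -4) into the plane: -5 + 60t = 10, so t = 1/4.
Intersection: (-5, 2, -2) + (1/4)·(12, 0, -4) = (-2, 2, -3).

(-2, 2, -3)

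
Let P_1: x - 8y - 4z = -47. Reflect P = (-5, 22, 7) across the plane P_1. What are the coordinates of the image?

λ = (n·P − d)/|n|² = (-209 − (-47))/81 = -2.
Reflection = P − 2λn = (-5, 22, 7) − (-4)·(1, -8, -4) = (-1, -10, -9).

(-1, -10, -9)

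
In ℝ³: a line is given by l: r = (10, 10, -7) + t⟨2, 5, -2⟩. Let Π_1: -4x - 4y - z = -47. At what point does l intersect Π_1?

(8, 5, -5)

Substitute r = (10, 10, -7) + t(2, 5, -2) into the plane: -73 + (-26)t = -47, so t = -1.
Intersection: (10, 10, -7) + (-1)·(2, 5, -2) = (8, 5, -5).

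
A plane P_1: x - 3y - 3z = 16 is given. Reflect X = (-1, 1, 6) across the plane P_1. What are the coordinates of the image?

(3, -11, -6)

λ = (n·X − d)/|n|² = (-22 − 16)/19 = -2.
Reflection = X − 2λn = (-1, 1, 6) − (-4)·(1, -3, -3) = (3, -11, -6).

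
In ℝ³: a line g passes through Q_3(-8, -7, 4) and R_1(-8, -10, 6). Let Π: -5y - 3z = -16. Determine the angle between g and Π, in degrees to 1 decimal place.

A direction vector for g is R_1 − Q_3 = (0, -3, 2).
sin θ = |n·v| / (|n||v|) = |9| / (√34 · √13) = 0.42809.
θ ≈ 25.3°.

25.3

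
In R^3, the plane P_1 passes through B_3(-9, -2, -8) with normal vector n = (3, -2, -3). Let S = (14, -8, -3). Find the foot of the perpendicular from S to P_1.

P_1: n·r = n·B_3 gives 3x - 2y - 3z = 1.
Foot = S − λn with λ = (n·S − d)/|n|² = (67 − 1)/22 = 3.
Foot = (14, -8, -3) − 3·(3, -2, -3) = (5, -2, 6).

(5, -2, 6)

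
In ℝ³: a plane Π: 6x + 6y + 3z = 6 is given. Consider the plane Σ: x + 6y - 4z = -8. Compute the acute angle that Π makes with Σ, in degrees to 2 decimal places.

62.75

cos θ = |n₁·n₂| / (|n₁||n₂|) = |30| / (√81 · √53).
θ = arccos(0.45787) ≈ 62.75°.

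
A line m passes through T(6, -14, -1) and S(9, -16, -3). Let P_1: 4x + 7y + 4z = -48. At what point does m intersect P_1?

(-3, -8, 5)

A direction vector for m is S − T = (3, -2, -2).
Substitute r = (6, -14, -1) + t(3, -2, -2) into the plane: -78 + (-10)t = -48, so t = -3.
Intersection: (6, -14, -1) + (-3)·(3, -2, -2) = (-3, -8, 5).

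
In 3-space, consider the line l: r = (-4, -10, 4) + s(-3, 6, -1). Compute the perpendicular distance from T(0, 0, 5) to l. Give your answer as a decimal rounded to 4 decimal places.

Taking (-4, -10, 4) on l with direction v = (-3, 6, -1): w = T − (-4, -10, 4) = (4, 10, 1), and w × v = (-16, 1, 54).
Distance = |w × v| / |v| = √3173 / √46 ≈ 8.3053.

8.3053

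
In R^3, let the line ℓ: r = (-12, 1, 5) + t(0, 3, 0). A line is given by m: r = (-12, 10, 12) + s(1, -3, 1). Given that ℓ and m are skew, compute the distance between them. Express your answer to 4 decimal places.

4.9497

Common perpendicular direction n = (0, 3, 0) × (1, -3, 1) = (3, 0, -3).
With w = (-12, 10, 12) − (-12, 1, 5) = (0, 9, 7), w · n = -21.
Distance = |w · n| / |n| = |-21| / √18 ≈ 4.9497.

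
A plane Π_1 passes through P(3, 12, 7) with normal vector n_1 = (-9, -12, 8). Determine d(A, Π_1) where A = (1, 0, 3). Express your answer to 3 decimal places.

7.647

Π_1: n_1·r = n_1·P gives -9x - 12y + 8z = -115.
n·A − d = (-9)·(1) + (-12)·(0) + (8)·(3) − (-115) = 130; |n| = √289.
Distance = |130| / √289 = 130/√289 ≈ 7.647.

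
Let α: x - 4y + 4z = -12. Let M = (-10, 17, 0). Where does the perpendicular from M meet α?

(-8, 9, 8)

Foot = M − λn with λ = (n·M − d)/|n|² = (-78 − (-12))/33 = -2.
Foot = (-10, 17, 0) − (-2)·(1, -4, 4) = (-8, 9, 8).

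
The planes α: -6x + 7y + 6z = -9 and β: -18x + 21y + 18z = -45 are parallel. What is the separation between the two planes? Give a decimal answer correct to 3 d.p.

0.545

Rescale β by 1/3: -6x + 7y + 6z = -15. Then distance = |-9 − (-15)| / √121 ≈ 0.545.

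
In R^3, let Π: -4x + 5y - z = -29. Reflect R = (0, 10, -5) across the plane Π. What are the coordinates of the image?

λ = (n·R − d)/|n|² = (55 − (-29))/42 = 2.
Reflection = R − 2λn = (0, 10, -5) − 4·(-4, 5, -1) = (16, -10, -1).

(16, -10, -1)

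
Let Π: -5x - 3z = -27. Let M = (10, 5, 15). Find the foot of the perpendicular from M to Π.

Foot = M − λn with λ = (n·M − d)/|n|² = (-95 − (-27))/34 = -2.
Foot = (10, 5, 15) − (-2)·(-5, 0, -3) = (0, 5, 9).

(0, 5, 9)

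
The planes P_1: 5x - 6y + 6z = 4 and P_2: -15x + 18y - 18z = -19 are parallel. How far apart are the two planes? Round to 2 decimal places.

0.24

Rescale P_2 by 1/(-3): 5x - 6y + 6z = 19/3. Then distance = |4 − (19/3)| / √97 ≈ 0.24.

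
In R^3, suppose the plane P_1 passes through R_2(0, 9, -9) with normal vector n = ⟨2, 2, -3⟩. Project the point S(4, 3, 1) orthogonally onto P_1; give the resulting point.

(8, 7, -5)

P_1: n·r = n·R_2 gives 2x + 2y - 3z = 45.
Foot = S − λn with λ = (n·S − d)/|n|² = (11 − 45)/17 = -2.
Foot = (4, 3, 1) − (-2)·(2, 2, -3) = (8, 7, -5).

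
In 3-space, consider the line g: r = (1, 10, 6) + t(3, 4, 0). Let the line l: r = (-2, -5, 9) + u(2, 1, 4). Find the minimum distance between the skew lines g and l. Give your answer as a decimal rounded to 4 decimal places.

5.6753

Common perpendicular direction n = (3, 4, 0) × (2, 1, 4) = (16, -12, -5).
With w = (-2, -5, 9) − (1, 10, 6) = (-3, -15, 3), w · n = 117.
Distance = |w · n| / |n| = |117| / √425 ≈ 5.6753.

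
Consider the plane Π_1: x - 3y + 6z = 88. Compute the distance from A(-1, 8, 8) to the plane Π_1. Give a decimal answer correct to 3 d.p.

n·A − d = (1)·(-1) + (-3)·(8) + (6)·(8) − 88 = -65; |n| = √46.
Distance = |-65| / √46 = 65/√46 ≈ 9.584.

9.584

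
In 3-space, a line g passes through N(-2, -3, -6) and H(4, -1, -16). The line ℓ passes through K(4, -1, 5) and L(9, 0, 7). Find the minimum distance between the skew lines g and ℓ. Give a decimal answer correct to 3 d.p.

A direction vector for g is H − N = (6, 2, -10).
A direction vector for ℓ is L − K = (5, 1, 2).
Common perpendicular direction n = (6, 2, -10) × (5, 1, 2) = (14, -62, -4).
With w = (4, -1, 5) − (-2, -3, -6) = (6, 2, 11), w · n = -84.
Distance = |w · n| / |n| = |-84| / √4056 ≈ 1.319.

1.319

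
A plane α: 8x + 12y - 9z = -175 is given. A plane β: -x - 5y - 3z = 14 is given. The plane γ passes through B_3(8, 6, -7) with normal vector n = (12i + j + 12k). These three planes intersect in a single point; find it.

γ: n·r = n·B_3 gives 12x + y + 12z = 18.
Solving the 3×3 linear system 8x + 12y - 9z = -175, -x - 5y - 3z = 14, 12x + y + 12z = 18 (e.g. by elimination or Cramer's rule, determinant = -1275) gives (-5, -6, 7).

(-5, -6, 7)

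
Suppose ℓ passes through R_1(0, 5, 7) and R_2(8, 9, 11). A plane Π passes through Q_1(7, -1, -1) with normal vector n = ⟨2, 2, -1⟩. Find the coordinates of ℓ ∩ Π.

A direction vector for ℓ is R_2 − R_1 = (8, 4, 4).
Π: n·r = n·Q_1 gives 2x + 2y - z = 13.
Substitute r = (0, 5, 7) + t(8, 4, 4) into the plane: 3 + 20t = 13, so t = 1/2.
Intersection: (0, 5, 7) + (1/2)·(8, 4, 4) = (4, 7, 9).

(4, 7, 9)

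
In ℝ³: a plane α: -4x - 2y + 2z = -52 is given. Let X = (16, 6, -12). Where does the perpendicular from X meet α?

(8, 2, -8)

Foot = X − λn with λ = (n·X − d)/|n|² = (-100 − (-52))/24 = -2.
Foot = (16, 6, -12) − (-2)·(-4, -2, 2) = (8, 2, -8).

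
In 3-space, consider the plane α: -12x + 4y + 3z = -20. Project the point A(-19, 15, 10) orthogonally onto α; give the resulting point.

Foot = A − λn with λ = (n·A − d)/|n|² = (318 − (-20))/169 = 2.
Foot = (-19, 15, 10) − 2·(-12, 4, 3) = (5, 7, 4).

(5, 7, 4)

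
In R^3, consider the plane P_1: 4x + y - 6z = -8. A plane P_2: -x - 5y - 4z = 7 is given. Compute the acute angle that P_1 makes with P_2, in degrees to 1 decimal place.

71.5

cos θ = |n₁·n₂| / (|n₁||n₂|) = |15| / (√53 · √42).
θ = arccos(0.31793) ≈ 71.5°.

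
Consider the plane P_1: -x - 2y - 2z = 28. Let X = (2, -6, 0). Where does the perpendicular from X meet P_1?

(0, -10, -4)

Foot = X − λn with λ = (n·X − d)/|n|² = (10 − 28)/9 = -2.
Foot = (2, -6, 0) − (-2)·(-1, -2, -2) = (0, -10, -4).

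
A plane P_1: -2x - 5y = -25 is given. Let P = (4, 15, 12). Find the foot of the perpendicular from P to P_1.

(0, 5, 12)

Foot = P − λn with λ = (n·P − d)/|n|² = (-83 − (-25))/29 = -2.
Foot = (4, 15, 12) − (-2)·(-2, -5, 0) = (0, 5, 12).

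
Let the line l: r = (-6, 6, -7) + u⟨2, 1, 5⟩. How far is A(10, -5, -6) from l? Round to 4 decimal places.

Taking (-6, 6, -7) on l with direction v = (2, 1, 5): w = A − (-6, 6, -7) = (16, -11, 1), and w × v = (-56, -78, 38).
Distance = |w × v| / |v| = √10664 / √30 ≈ 18.8538.

18.8538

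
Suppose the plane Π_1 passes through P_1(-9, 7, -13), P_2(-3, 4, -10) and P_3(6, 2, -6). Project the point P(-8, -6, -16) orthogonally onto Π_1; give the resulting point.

P_1P_2 = (6, -3, 3), P_1P_3 = (15, -5, 7); a normal to Π_1 is P_1P_2 × P_1P_3 = (-6, 3, 15).
Using P_1: Π_1 has equation -6x + 3y + 15z = -120.
Foot = P − λn with λ = (n·P − d)/|n|² = (-210 − (-120))/270 = -1/3.
Foot = (-8, -6, -16) − (-1/3)·(-6, 3, 15) = (-10, -5, -11).

(-10, -5, -11)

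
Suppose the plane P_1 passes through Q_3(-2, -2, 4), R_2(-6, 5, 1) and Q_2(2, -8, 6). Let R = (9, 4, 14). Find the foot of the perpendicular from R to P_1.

(0, -5, 5)

Q_3R_2 = (-4, 7, -3), Q_3Q_2 = (4, -6, 2); a normal to P_1 is Q_3R_2 × Q_3Q_2 = (-4, -4, -4).
Using Q_3: P_1 has equation -4x - 4y - 4z = 0.
Foot = R − λn with λ = (n·R − d)/|n|² = (-108 − 0)/48 = -9/4.
Foot = (9, 4, 14) − (-9/4)·(-4, -4, -4) = (0, -5, 5).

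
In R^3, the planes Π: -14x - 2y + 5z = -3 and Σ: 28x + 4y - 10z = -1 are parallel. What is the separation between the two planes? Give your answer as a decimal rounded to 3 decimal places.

Rescale Σ by 1/(-2): -14x - 2y + 5z = 1/2. Then distance = |-3 − (1/2)| / √225 ≈ 0.233.

0.233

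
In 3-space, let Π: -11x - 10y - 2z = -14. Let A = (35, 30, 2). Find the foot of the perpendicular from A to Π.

(2, 0, -4)

Foot = A − λn with λ = (n·A − d)/|n|² = (-689 − (-14))/225 = -3.
Foot = (35, 30, 2) − (-3)·(-11, -10, -2) = (2, 0, -4).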